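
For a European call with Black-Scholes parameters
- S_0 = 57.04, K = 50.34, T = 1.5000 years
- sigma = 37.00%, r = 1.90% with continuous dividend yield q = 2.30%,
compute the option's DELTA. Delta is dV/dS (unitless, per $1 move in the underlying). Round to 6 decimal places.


Answer: Delta = 0.664288

Derivation:
d1 = 0.4890765671; d2 = 0.0359209647
phi(d1) = 0.3539723496; exp(-qT) = 0.9660883397; exp(-rT) = 0.9719022941
N(d1) = 0.6876062547
Delta = exp(-qT) * N(d1) = 0.9660883397 * 0.6876062547 = 0.664288


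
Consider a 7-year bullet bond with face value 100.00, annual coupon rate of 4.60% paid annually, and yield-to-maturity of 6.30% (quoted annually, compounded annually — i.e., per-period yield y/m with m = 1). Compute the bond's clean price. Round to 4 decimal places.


Answer: Price = 90.6103

Derivation:
Coupon per period c = face * coupon_rate / m = 4.600000
Periods per year m = 1; per-period yield y/m = 0.063000
Number of cashflows N = 7
Cashflows (t years, CF_t, discount factor 1/(1+y/m)^(m*t), PV):
  t = 1.0000: CF_t = 4.600000, DF = 0.940734, PV = 4.327375
  t = 2.0000: CF_t = 4.600000, DF = 0.884980, PV = 4.070908
  t = 3.0000: CF_t = 4.600000, DF = 0.832531, PV = 3.829641
  t = 4.0000: CF_t = 4.600000, DF = 0.783190, PV = 3.602672
  t = 5.0000: CF_t = 4.600000, DF = 0.736773, PV = 3.389156
  t = 6.0000: CF_t = 4.600000, DF = 0.693107, PV = 3.188293
  t = 7.0000: CF_t = 104.600000, DF = 0.652029, PV = 68.202271
Price P = sum_t PV_t = 90.610316


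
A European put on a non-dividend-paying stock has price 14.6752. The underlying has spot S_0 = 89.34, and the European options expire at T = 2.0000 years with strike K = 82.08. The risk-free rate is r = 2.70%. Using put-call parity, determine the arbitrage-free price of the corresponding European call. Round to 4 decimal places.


Put-call parity: C - P = S_0 * exp(-qT) - K * exp(-rT).
S_0 * exp(-qT) = 89.3400 * 1.00000000 = 89.34000000
K * exp(-rT) = 82.0800 * 0.94743211 = 77.76522730
C = P + S*exp(-qT) - K*exp(-rT)
C = 14.6752 + 89.34000000 - 77.76522730 = 26.2500

Answer: Call price = 26.2500


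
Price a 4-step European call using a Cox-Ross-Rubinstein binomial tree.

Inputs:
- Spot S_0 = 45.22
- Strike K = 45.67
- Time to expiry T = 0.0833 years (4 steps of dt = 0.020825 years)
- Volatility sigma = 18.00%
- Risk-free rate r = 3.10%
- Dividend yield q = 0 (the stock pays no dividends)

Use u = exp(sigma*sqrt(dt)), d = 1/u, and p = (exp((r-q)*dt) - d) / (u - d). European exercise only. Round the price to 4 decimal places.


Answer: Price = V(0,0) = 0.7948

Derivation:
dt = T/N = 0.020825
u = exp(sigma*sqrt(dt)) = 1.026316; d = 1/u = 0.974359
p = (exp((r-q)*dt) - d) / (u - d) = 0.505936
Discount per step: exp(-r*dt) = 0.999355
Stock lattice S(k, i) with i counting down-moves:
  k=0: S(0,0) = 45.2200
  k=1: S(1,0) = 46.4100; S(1,1) = 44.0605
  k=2: S(2,0) = 47.6313; S(2,1) = 45.2200; S(2,2) = 42.9307
  k=3: S(3,0) = 48.8848; S(3,1) = 46.4100; S(3,2) = 44.0605; S(3,3) = 41.8300
  k=4: S(4,0) = 50.1712; S(4,1) = 47.6313; S(4,2) = 45.2200; S(4,3) = 42.9307; S(4,4) = 40.7574
Terminal payoffs V(N, i) = max(S_T - K, 0):
  V(4,0) = 4.501229; V(4,1) = 1.961323; V(4,2) = 0.000000; V(4,3) = 0.000000; V(4,4) = 0.000000
Backward induction: V(k, i) = exp(-r*dt) * [p * V(k+1, i) + (1-p) * V(k+1, i+1)].
  V(3,0) = exp(-r*dt) * [p*4.501229 + (1-p)*1.961323] = 3.244257
  V(3,1) = exp(-r*dt) * [p*1.961323 + (1-p)*0.000000] = 0.991663
  V(3,2) = exp(-r*dt) * [p*0.000000 + (1-p)*0.000000] = 0.000000
  V(3,3) = exp(-r*dt) * [p*0.000000 + (1-p)*0.000000] = 0.000000
  V(2,0) = exp(-r*dt) * [p*3.244257 + (1-p)*0.991663] = 2.129955
  V(2,1) = exp(-r*dt) * [p*0.991663 + (1-p)*0.000000] = 0.501394
  V(2,2) = exp(-r*dt) * [p*0.000000 + (1-p)*0.000000] = 0.000000
  V(1,0) = exp(-r*dt) * [p*2.129955 + (1-p)*0.501394] = 1.324486
  V(1,1) = exp(-r*dt) * [p*0.501394 + (1-p)*0.000000] = 0.253509
  V(0,0) = exp(-r*dt) * [p*1.324486 + (1-p)*0.253509] = 0.794841


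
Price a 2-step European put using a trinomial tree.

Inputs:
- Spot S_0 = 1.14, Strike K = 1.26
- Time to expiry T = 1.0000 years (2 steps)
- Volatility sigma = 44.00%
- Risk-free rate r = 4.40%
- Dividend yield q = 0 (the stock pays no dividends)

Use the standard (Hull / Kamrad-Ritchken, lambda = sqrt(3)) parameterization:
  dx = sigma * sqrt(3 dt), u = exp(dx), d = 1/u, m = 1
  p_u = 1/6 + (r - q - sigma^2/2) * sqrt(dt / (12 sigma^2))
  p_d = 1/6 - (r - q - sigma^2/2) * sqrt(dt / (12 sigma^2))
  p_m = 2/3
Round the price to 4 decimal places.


Answer: Price = V(0,0) = 0.2329

Derivation:
dt = T/N = 0.500000; dx = sigma*sqrt(3*dt) = 0.538888
u = exp(dx) = 1.714099; d = 1/u = 0.583397
p_u = 0.142172, p_m = 0.666667, p_d = 0.191162
Discount per step: exp(-r*dt) = 0.978240
Stock lattice S(k, j) with j the centered position index:
  k=0: S(0,+0) = 1.1400
  k=1: S(1,-1) = 0.6651; S(1,+0) = 1.1400; S(1,+1) = 1.9541
  k=2: S(2,-2) = 0.3880; S(2,-1) = 0.6651; S(2,+0) = 1.1400; S(2,+1) = 1.9541; S(2,+2) = 3.3495
Terminal payoffs V(N, j) = max(K - S_T, 0):
  V(2,-2) = 0.871999; V(2,-1) = 0.594928; V(2,+0) = 0.120000; V(2,+1) = 0.000000; V(2,+2) = 0.000000
Backward induction: V(k, j) = exp(-r*dt) * [p_u * V(k+1, j+1) + p_m * V(k+1, j) + p_d * V(k+1, j-1)]
  V(1,-1) = exp(-r*dt) * [p_u*0.120000 + p_m*0.594928 + p_d*0.871999] = 0.567743
  V(1,+0) = exp(-r*dt) * [p_u*0.000000 + p_m*0.120000 + p_d*0.594928] = 0.189512
  V(1,+1) = exp(-r*dt) * [p_u*0.000000 + p_m*0.000000 + p_d*0.120000] = 0.022440
  V(0,+0) = exp(-r*dt) * [p_u*0.022440 + p_m*0.189512 + p_d*0.567743] = 0.232882


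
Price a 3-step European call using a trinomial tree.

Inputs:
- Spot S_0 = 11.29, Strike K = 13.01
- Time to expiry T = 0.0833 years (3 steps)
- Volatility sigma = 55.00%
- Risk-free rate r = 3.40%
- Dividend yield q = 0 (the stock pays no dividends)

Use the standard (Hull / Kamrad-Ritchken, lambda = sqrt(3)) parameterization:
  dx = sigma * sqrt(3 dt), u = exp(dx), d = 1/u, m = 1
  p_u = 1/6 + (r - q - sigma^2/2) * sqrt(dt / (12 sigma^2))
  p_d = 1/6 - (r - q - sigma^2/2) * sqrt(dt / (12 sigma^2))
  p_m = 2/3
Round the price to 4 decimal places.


Answer: Price = V(0,0) = 0.1907

Derivation:
dt = T/N = 0.027767; dx = sigma*sqrt(3*dt) = 0.158740
u = exp(dx) = 1.172033; d = 1/u = 0.853219
p_u = 0.156412, p_m = 0.666667, p_d = 0.176921
Discount per step: exp(-r*dt) = 0.999056
Stock lattice S(k, j) with j the centered position index:
  k=0: S(0,+0) = 11.2900
  k=1: S(1,-1) = 9.6328; S(1,+0) = 11.2900; S(1,+1) = 13.2322
  k=2: S(2,-2) = 8.2189; S(2,-1) = 9.6328; S(2,+0) = 11.2900; S(2,+1) = 13.2322; S(2,+2) = 15.5086
  k=3: S(3,-3) = 7.0125; S(3,-2) = 8.2189; S(3,-1) = 9.6328; S(3,+0) = 11.2900; S(3,+1) = 13.2322; S(3,+2) = 15.5086; S(3,+3) = 18.1766
Terminal payoffs V(N, j) = max(S_T - K, 0):
  V(3,-3) = 0.000000; V(3,-2) = 0.000000; V(3,-1) = 0.000000; V(3,+0) = 0.000000; V(3,+1) = 0.222249; V(3,+2) = 2.498628; V(3,+3) = 5.166619
Backward induction: V(k, j) = exp(-r*dt) * [p_u * V(k+1, j+1) + p_m * V(k+1, j) + p_d * V(k+1, j-1)]
  V(2,-2) = exp(-r*dt) * [p_u*0.000000 + p_m*0.000000 + p_d*0.000000] = 0.000000
  V(2,-1) = exp(-r*dt) * [p_u*0.000000 + p_m*0.000000 + p_d*0.000000] = 0.000000
  V(2,+0) = exp(-r*dt) * [p_u*0.222249 + p_m*0.000000 + p_d*0.000000] = 0.034730
  V(2,+1) = exp(-r*dt) * [p_u*2.498628 + p_m*0.222249 + p_d*0.000000] = 0.538473
  V(2,+2) = exp(-r*dt) * [p_u*5.166619 + p_m*2.498628 + p_d*0.222249] = 2.510822
  V(1,-1) = exp(-r*dt) * [p_u*0.034730 + p_m*0.000000 + p_d*0.000000] = 0.005427
  V(1,+0) = exp(-r*dt) * [p_u*0.538473 + p_m*0.034730 + p_d*0.000000] = 0.107275
  V(1,+1) = exp(-r*dt) * [p_u*2.510822 + p_m*0.538473 + p_d*0.034730] = 0.757134
  V(0,+0) = exp(-r*dt) * [p_u*0.757134 + p_m*0.107275 + p_d*0.005427] = 0.190722


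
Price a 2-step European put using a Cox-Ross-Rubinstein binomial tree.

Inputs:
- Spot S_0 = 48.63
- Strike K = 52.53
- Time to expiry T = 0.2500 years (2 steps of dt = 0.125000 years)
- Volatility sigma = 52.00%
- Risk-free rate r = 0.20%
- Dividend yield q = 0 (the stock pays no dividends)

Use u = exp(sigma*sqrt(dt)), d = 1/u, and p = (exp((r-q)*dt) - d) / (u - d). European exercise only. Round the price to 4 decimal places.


Answer: Price = V(0,0) = 7.5361

Derivation:
dt = T/N = 0.125000
u = exp(sigma*sqrt(dt)) = 1.201833; d = 1/u = 0.832062
p = (exp((r-q)*dt) - d) / (u - d) = 0.454843
Discount per step: exp(-r*dt) = 0.999750
Stock lattice S(k, i) with i counting down-moves:
  k=0: S(0,0) = 48.6300
  k=1: S(1,0) = 58.4451; S(1,1) = 40.4632
  k=2: S(2,0) = 70.2413; S(2,1) = 48.6300; S(2,2) = 33.6679
Terminal payoffs V(N, i) = max(K - S_T, 0):
  V(2,0) = 0.000000; V(2,1) = 3.900000; V(2,2) = 18.862092
Backward induction: V(k, i) = exp(-r*dt) * [p * V(k+1, i) + (1-p) * V(k+1, i+1)].
  V(1,0) = exp(-r*dt) * [p*0.000000 + (1-p)*3.900000] = 2.125580
  V(1,1) = exp(-r*dt) * [p*3.900000 + (1-p)*18.862092] = 12.053671
  V(0,0) = exp(-r*dt) * [p*2.125580 + (1-p)*12.053671] = 7.536062


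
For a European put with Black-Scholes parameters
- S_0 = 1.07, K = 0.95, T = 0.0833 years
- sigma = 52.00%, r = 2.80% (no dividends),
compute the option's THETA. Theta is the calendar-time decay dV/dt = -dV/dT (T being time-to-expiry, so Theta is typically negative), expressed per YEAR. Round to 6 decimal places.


Answer: Theta = -0.254209

Derivation:
d1 = 0.8831661791; d2 = 0.7330851343
phi(d1) = 0.2701089769; exp(-qT) = 1.0000000000; exp(-rT) = 0.9976703179
Theta = -S*exp(-qT)*phi(d1)*sigma/(2*sqrt(T)) + r*K*exp(-rT)*N(-d2) - q*S*exp(-qT)*N(-d1)
N(-d1) = 0.1885732460; N(-d2) = 0.2317532532; sqrt(T) = 0.2886173938
Term 1 = -1.0700 * 1.0000000000 * 0.2701089769 * 0.5200 / (2 * 0.2886173938) = -0.2603596283
Term 2 = 0.0280 * 0.9500 * 0.9976703179 * 0.2317532532 = 0.0061502749
Term 3 = 0 (no dividend yield, q = 0)
Theta = -0.2603596283 + (0.0061502749) + (0.0000000000) = -0.254209


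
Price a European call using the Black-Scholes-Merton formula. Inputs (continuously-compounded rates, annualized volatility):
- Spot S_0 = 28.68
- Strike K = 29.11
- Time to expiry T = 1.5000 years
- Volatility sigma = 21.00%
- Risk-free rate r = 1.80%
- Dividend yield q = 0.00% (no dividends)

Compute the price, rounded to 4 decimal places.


d1 = (ln(S/K) + (r - q + 0.5*sigma^2) * T) / (sigma * sqrt(T)) = 0.17571496
d2 = d1 - sigma * sqrt(T) = -0.08148147
exp(-rT) = 0.97336124; exp(-qT) = 1.00000000
C = S_0 * exp(-qT) * N(d1) - K * exp(-rT) * N(d2)
N(d1) = 0.56974106; N(d2) = 0.46752953
C = 28.6800 * 1.00000000 * 0.56974106 - 29.1100 * 0.97336124 * 0.46752953 = 3.0929

Answer: Price = 3.0929


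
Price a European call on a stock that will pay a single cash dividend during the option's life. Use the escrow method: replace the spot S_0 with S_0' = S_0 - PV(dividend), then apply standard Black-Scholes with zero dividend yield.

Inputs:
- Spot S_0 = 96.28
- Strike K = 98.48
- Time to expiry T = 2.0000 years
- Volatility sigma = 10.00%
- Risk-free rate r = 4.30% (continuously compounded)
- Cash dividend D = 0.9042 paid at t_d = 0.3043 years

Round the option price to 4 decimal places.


Answer: Price = 8.1247

Derivation:
PV(D) = D * exp(-r * t_d) = 0.9042 * 0.98700034 = 0.89244570
S_0' = S_0 - PV(D) = 96.2800 - 0.89244570 = 95.38755430
d1 = (ln(S_0'/K) + (r + sigma^2/2)*T) / (sigma*sqrt(T)) = 0.45321747
d2 = d1 - sigma*sqrt(T) = 0.31179612
exp(-rT) = 0.91759423
N(d1) = 0.67480392; N(d2) = 0.62240226
C = S_0' * N(d1) - K * exp(-rT) * N(d2) = 95.38755430 * 0.67480392 - 98.4800 * 0.91759423 * 0.62240226 = 8.1247


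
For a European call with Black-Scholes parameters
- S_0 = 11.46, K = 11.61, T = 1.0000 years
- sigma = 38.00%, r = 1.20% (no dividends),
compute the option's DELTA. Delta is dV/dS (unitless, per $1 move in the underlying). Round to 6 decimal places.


Answer: Delta = 0.574310

Derivation:
d1 = 0.1873576726; d2 = -0.1926423274
phi(d1) = 0.3920013552; exp(-qT) = 1.0000000000; exp(-rT) = 0.9880717129
N(d1) = 0.5743098964
Delta = exp(-qT) * N(d1) = 1.0000000000 * 0.5743098964 = 0.574310


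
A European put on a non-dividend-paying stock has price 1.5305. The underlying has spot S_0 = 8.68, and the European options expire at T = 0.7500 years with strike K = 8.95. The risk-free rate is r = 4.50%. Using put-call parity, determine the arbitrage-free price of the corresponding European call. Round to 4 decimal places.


Put-call parity: C - P = S_0 * exp(-qT) - K * exp(-rT).
S_0 * exp(-qT) = 8.6800 * 1.00000000 = 8.68000000
K * exp(-rT) = 8.9500 * 0.96681318 = 8.65297794
C = P + S*exp(-qT) - K*exp(-rT)
C = 1.5305 + 8.68000000 - 8.65297794 = 1.5575

Answer: Call price = 1.5575


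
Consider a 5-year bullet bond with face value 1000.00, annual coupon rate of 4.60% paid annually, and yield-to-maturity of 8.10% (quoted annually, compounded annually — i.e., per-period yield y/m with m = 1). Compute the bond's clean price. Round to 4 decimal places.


Answer: Price = 860.6227

Derivation:
Coupon per period c = face * coupon_rate / m = 46.000000
Periods per year m = 1; per-period yield y/m = 0.081000
Number of cashflows N = 5
Cashflows (t years, CF_t, discount factor 1/(1+y/m)^(m*t), PV):
  t = 1.0000: CF_t = 46.000000, DF = 0.925069, PV = 42.553191
  t = 2.0000: CF_t = 46.000000, DF = 0.855753, PV = 39.364654
  t = 3.0000: CF_t = 46.000000, DF = 0.791631, PV = 36.415037
  t = 4.0000: CF_t = 46.000000, DF = 0.732314, PV = 33.686435
  t = 5.0000: CF_t = 1046.000000, DF = 0.677441, PV = 708.603372
Price P = sum_t PV_t = 860.622690


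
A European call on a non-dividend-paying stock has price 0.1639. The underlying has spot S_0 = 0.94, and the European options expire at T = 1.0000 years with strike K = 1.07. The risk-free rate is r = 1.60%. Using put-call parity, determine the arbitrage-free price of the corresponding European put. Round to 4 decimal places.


Put-call parity: C - P = S_0 * exp(-qT) - K * exp(-rT).
S_0 * exp(-qT) = 0.9400 * 1.00000000 = 0.94000000
K * exp(-rT) = 1.0700 * 0.98412732 = 1.05301623
P = C - S*exp(-qT) + K*exp(-rT)
P = 0.1639 - 0.94000000 + 1.05301623 = 0.2769

Answer: Put price = 0.2769


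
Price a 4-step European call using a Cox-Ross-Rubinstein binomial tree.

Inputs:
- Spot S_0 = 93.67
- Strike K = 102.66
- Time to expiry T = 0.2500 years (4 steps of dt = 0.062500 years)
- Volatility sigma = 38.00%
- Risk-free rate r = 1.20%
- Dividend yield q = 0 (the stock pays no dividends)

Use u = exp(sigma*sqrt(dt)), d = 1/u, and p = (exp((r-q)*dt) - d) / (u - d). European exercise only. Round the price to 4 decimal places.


dt = T/N = 0.062500
u = exp(sigma*sqrt(dt)) = 1.099659; d = 1/u = 0.909373
p = (exp((r-q)*dt) - d) / (u - d) = 0.480211
Discount per step: exp(-r*dt) = 0.999250
Stock lattice S(k, i) with i counting down-moves:
  k=0: S(0,0) = 93.6700
  k=1: S(1,0) = 103.0050; S(1,1) = 85.1810
  k=2: S(2,0) = 113.2704; S(2,1) = 93.6700; S(2,2) = 77.4613
  k=3: S(3,0) = 124.5588; S(3,1) = 103.0050; S(3,2) = 85.1810; S(3,3) = 70.4412
  k=4: S(4,0) = 136.9722; S(4,1) = 113.2704; S(4,2) = 93.6700; S(4,3) = 77.4613; S(4,4) = 64.0573
Terminal payoffs V(N, i) = max(S_T - K, 0):
  V(4,0) = 34.312197; V(4,1) = 10.610410; V(4,2) = 0.000000; V(4,3) = 0.000000; V(4,4) = 0.000000
Backward induction: V(k, i) = exp(-r*dt) * [p * V(k+1, i) + (1-p) * V(k+1, i+1)].
  V(3,0) = exp(-r*dt) * [p*34.312197 + (1-p)*10.610410] = 21.975775
  V(3,1) = exp(-r*dt) * [p*10.610410 + (1-p)*0.000000] = 5.091413
  V(3,2) = exp(-r*dt) * [p*0.000000 + (1-p)*0.000000] = 0.000000
  V(3,3) = exp(-r*dt) * [p*0.000000 + (1-p)*0.000000] = 0.000000
  V(2,0) = exp(-r*dt) * [p*21.975775 + (1-p)*5.091413] = 13.189570
  V(2,1) = exp(-r*dt) * [p*5.091413 + (1-p)*0.000000] = 2.443118
  V(2,2) = exp(-r*dt) * [p*0.000000 + (1-p)*0.000000] = 0.000000
  V(1,0) = exp(-r*dt) * [p*13.189570 + (1-p)*2.443118] = 7.597979
  V(1,1) = exp(-r*dt) * [p*2.443118 + (1-p)*0.000000] = 1.172332
  V(0,0) = exp(-r*dt) * [p*7.597979 + (1-p)*1.172332] = 4.254805

Answer: Price = V(0,0) = 4.2548


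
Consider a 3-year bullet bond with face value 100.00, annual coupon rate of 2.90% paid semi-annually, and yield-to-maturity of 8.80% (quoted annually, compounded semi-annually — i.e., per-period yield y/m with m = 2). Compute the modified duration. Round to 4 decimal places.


Answer: Modified duration = 2.7622

Derivation:
Coupon per period c = face * coupon_rate / m = 1.450000
Periods per year m = 2; per-period yield y/m = 0.044000
Number of cashflows N = 6
Cashflows (t years, CF_t, discount factor 1/(1+y/m)^(m*t), PV):
  t = 0.5000: CF_t = 1.450000, DF = 0.957854, PV = 1.388889
  t = 1.0000: CF_t = 1.450000, DF = 0.917485, PV = 1.330353
  t = 1.5000: CF_t = 1.450000, DF = 0.878817, PV = 1.274285
  t = 2.0000: CF_t = 1.450000, DF = 0.841779, PV = 1.220579
  t = 2.5000: CF_t = 1.450000, DF = 0.806302, PV = 1.169137
  t = 3.0000: CF_t = 101.450000, DF = 0.772320, PV = 78.351815
Price P = sum_t PV_t = 84.735058
First compute Macaulay numerator sum_t t * PV_t:
  t * PV_t at t = 0.5000: 0.694444
  t * PV_t at t = 1.0000: 1.330353
  t * PV_t at t = 1.5000: 1.911427
  t * PV_t at t = 2.0000: 2.441159
  t * PV_t at t = 2.5000: 2.922843
  t * PV_t at t = 3.0000: 235.055444
Macaulay duration D = 244.355671 / 84.735058 = 2.883761
Modified duration = D / (1 + y/m) = 2.883761 / (1 + 0.044000) = 2.762223


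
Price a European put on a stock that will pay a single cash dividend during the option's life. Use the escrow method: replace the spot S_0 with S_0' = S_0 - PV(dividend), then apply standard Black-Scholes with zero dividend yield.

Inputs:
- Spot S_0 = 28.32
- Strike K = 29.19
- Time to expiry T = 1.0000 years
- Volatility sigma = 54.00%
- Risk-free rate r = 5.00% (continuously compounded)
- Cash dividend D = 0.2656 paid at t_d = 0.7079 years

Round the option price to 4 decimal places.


PV(D) = D * exp(-r * t_d) = 0.2656 * 0.96522408 = 0.25636351
S_0' = S_0 - PV(D) = 28.3200 - 0.25636351 = 28.06363649
d1 = (ln(S_0'/K) + (r + sigma^2/2)*T) / (sigma*sqrt(T)) = 0.28971940
d2 = d1 - sigma*sqrt(T) = -0.25028060
exp(-rT) = 0.95122942
N(-d1) = 0.38601546; N(-d2) = 0.59881482
P = K * exp(-rT) * N(-d2) - S_0' * N(-d1) = 29.1900 * 0.95122942 * 0.59881482 - 28.06363649 * 0.38601546 = 5.7939

Answer: Price = 5.7939


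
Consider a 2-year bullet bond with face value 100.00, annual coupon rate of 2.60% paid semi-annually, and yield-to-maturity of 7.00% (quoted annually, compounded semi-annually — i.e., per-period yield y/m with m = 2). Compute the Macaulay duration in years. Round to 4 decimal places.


Coupon per period c = face * coupon_rate / m = 1.300000
Periods per year m = 2; per-period yield y/m = 0.035000
Number of cashflows N = 4
Cashflows (t years, CF_t, discount factor 1/(1+y/m)^(m*t), PV):
  t = 0.5000: CF_t = 1.300000, DF = 0.966184, PV = 1.256039
  t = 1.0000: CF_t = 1.300000, DF = 0.933511, PV = 1.213564
  t = 1.5000: CF_t = 1.300000, DF = 0.901943, PV = 1.172526
  t = 2.0000: CF_t = 101.300000, DF = 0.871442, PV = 88.277098
Price P = sum_t PV_t = 91.919226
Macaulay numerator sum_t t * PV_t:
  t * PV_t at t = 0.5000: 0.628019
  t * PV_t at t = 1.0000: 1.213564
  t * PV_t at t = 1.5000: 1.758788
  t * PV_t at t = 2.0000: 176.554195
Macaulay duration D = (sum_t t * PV_t) / P = 180.154567 / 91.919226 = 1.959923

Answer: Macaulay duration = 1.9599 years


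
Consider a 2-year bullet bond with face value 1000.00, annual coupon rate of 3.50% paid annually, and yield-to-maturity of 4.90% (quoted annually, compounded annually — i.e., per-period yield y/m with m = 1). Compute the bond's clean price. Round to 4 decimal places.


Coupon per period c = face * coupon_rate / m = 35.000000
Periods per year m = 1; per-period yield y/m = 0.049000
Number of cashflows N = 2
Cashflows (t years, CF_t, discount factor 1/(1+y/m)^(m*t), PV):
  t = 1.0000: CF_t = 35.000000, DF = 0.953289, PV = 33.365110
  t = 2.0000: CF_t = 1035.000000, DF = 0.908760, PV = 940.566212
Price P = sum_t PV_t = 973.931321

Answer: Price = 973.9313


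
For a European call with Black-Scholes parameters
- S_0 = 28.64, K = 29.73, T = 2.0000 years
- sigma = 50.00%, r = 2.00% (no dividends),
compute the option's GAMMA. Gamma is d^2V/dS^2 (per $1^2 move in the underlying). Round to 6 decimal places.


d1 = 0.3572978110; d2 = -0.3498089702
phi(d1) = 0.3742731517; exp(-qT) = 1.0000000000; exp(-rT) = 0.9607894392
Gamma = exp(-qT) * phi(d1) / (S * sigma * sqrt(T)) = 1.0000000000 * 0.3742731517 / (28.6400 * 0.5000 * 1.4142135624) = 0.018481

Answer: Gamma = 0.018481


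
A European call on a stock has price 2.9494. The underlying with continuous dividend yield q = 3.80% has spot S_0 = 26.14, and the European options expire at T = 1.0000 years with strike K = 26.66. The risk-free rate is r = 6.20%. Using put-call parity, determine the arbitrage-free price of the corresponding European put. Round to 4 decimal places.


Answer: Put price = 2.8414

Derivation:
Put-call parity: C - P = S_0 * exp(-qT) - K * exp(-rT).
S_0 * exp(-qT) = 26.1400 * 0.96271294 = 25.16531627
K * exp(-rT) = 26.6600 * 0.93988289 = 25.05727776
P = C - S*exp(-qT) + K*exp(-rT)
P = 2.9494 - 25.16531627 + 25.05727776 = 2.8414


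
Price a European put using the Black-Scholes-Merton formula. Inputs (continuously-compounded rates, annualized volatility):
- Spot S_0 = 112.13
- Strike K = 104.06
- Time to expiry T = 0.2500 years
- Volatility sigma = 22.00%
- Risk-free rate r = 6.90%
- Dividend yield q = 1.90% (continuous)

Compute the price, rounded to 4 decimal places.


d1 = (ln(S/K) + (r - q + 0.5*sigma^2) * T) / (sigma * sqrt(T)) = 0.84764779
d2 = d1 - sigma * sqrt(T) = 0.73764779
exp(-rT) = 0.98289793; exp(-qT) = 0.99526126
P = K * exp(-rT) * N(-d2) - S_0 * exp(-qT) * N(-d1)
N(-d1) = 0.19831708; N(-d2) = 0.23036425
P = 104.0600 * 0.98289793 * 0.23036425 - 112.1300 * 0.99526126 * 0.19831708 = 1.4298

Answer: Price = 1.4298


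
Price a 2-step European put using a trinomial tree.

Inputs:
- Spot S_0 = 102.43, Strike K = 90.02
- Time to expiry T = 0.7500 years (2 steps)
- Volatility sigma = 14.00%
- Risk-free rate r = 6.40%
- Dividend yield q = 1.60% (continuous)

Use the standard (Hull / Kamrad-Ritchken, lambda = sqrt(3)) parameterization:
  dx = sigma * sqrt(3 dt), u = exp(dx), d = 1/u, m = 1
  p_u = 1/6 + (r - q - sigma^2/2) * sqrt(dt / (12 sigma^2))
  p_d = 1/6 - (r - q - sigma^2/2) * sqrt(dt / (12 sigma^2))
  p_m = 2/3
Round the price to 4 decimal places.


dt = T/N = 0.375000; dx = sigma*sqrt(3*dt) = 0.148492
u = exp(dx) = 1.160084; d = 1/u = 0.862007
p_u = 0.214901, p_m = 0.666667, p_d = 0.118432
Discount per step: exp(-r*dt) = 0.976286
Stock lattice S(k, j) with j the centered position index:
  k=0: S(0,+0) = 102.4300
  k=1: S(1,-1) = 88.2953; S(1,+0) = 102.4300; S(1,+1) = 118.8274
  k=2: S(2,-2) = 76.1112; S(2,-1) = 88.2953; S(2,+0) = 102.4300; S(2,+1) = 118.8274; S(2,+2) = 137.8498
Terminal payoffs V(N, j) = max(K - S_T, 0):
  V(2,-2) = 13.908849; V(2,-1) = 1.724670; V(2,+0) = 0.000000; V(2,+1) = 0.000000; V(2,+2) = 0.000000
Backward induction: V(k, j) = exp(-r*dt) * [p_u * V(k+1, j+1) + p_m * V(k+1, j) + p_d * V(k+1, j-1)]
  V(1,-1) = exp(-r*dt) * [p_u*0.000000 + p_m*1.724670 + p_d*13.908849] = 2.730702
  V(1,+0) = exp(-r*dt) * [p_u*0.000000 + p_m*0.000000 + p_d*1.724670] = 0.199412
  V(1,+1) = exp(-r*dt) * [p_u*0.000000 + p_m*0.000000 + p_d*0.000000] = 0.000000
  V(0,+0) = exp(-r*dt) * [p_u*0.000000 + p_m*0.199412 + p_d*2.730702] = 0.445522

Answer: Price = V(0,0) = 0.4455


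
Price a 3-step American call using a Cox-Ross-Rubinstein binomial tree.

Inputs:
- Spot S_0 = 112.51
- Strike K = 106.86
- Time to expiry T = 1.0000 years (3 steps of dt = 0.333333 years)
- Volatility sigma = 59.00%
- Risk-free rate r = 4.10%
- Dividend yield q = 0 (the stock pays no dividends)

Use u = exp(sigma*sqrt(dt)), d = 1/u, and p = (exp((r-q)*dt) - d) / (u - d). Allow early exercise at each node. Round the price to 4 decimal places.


dt = T/N = 0.333333
u = exp(sigma*sqrt(dt)) = 1.405842; d = 1/u = 0.711317
p = (exp((r-q)*dt) - d) / (u - d) = 0.435468
Discount per step: exp(-r*dt) = 0.986426
Stock lattice S(k, i) with i counting down-moves:
  k=0: S(0,0) = 112.5100
  k=1: S(1,0) = 158.1713; S(1,1) = 80.0303
  k=2: S(2,0) = 222.3639; S(2,1) = 112.5100; S(2,2) = 56.9269
  k=3: S(3,0) = 312.6086; S(3,1) = 158.1713; S(3,2) = 80.0303; S(3,3) = 40.4931
Terminal payoffs V(N, i) = max(S_T - K, 0):
  V(3,0) = 205.748648; V(3,1) = 51.311323; V(3,2) = 0.000000; V(3,3) = 0.000000
Backward induction: V(k, i) = exp(-r*dt) * [p * V(k+1, i) + (1-p) * V(k+1, i+1)]; then take max(V_cont, immediate exercise) for American.
  V(2,0) = exp(-r*dt) * [p*205.748648 + (1-p)*51.311323] = 116.954429; exercise = 115.503943; V(2,0) = max -> 116.954429
  V(2,1) = exp(-r*dt) * [p*51.311323 + (1-p)*0.000000] = 22.041123; exercise = 5.650000; V(2,1) = max -> 22.041123
  V(2,2) = exp(-r*dt) * [p*0.000000 + (1-p)*0.000000] = 0.000000; exercise = 0.000000; V(2,2) = max -> 0.000000
  V(1,0) = exp(-r*dt) * [p*116.954429 + (1-p)*22.041123] = 62.512592; exercise = 51.311323; V(1,0) = max -> 62.512592
  V(1,1) = exp(-r*dt) * [p*22.041123 + (1-p)*0.000000] = 9.467913; exercise = 0.000000; V(1,1) = max -> 9.467913
  V(0,0) = exp(-r*dt) * [p*62.512592 + (1-p)*9.467913] = 32.125097; exercise = 5.650000; V(0,0) = max -> 32.125097

Answer: Price = V(0,0) = 32.1251


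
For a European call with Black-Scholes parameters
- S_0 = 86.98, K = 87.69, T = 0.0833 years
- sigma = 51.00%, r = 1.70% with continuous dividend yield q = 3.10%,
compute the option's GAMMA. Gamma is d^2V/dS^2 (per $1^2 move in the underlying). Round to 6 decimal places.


d1 = 0.0104440078; d2 = -0.1367508630
phi(d1) = 0.3989205232; exp(-qT) = 0.9974210313; exp(-rT) = 0.9985849022
Gamma = exp(-qT) * phi(d1) / (S * sigma * sqrt(T)) = 0.9974210313 * 0.3989205232 / (86.9800 * 0.5100 * 0.2886173938) = 0.031078

Answer: Gamma = 0.031078


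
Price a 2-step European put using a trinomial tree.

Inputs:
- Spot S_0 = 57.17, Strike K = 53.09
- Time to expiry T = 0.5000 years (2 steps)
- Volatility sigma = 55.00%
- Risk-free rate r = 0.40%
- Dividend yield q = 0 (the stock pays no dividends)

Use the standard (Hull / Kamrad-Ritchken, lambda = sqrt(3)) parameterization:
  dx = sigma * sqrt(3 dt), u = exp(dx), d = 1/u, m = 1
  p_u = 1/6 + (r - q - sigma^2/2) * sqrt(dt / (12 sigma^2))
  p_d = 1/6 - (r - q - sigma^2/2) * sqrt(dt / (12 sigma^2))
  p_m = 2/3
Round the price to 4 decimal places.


Answer: Price = V(0,0) = 6.1095

Derivation:
dt = T/N = 0.250000; dx = sigma*sqrt(3*dt) = 0.476314
u = exp(dx) = 1.610128; d = 1/u = 0.621068
p_u = 0.128024, p_m = 0.666667, p_d = 0.205310
Discount per step: exp(-r*dt) = 0.999000
Stock lattice S(k, j) with j the centered position index:
  k=0: S(0,+0) = 57.1700
  k=1: S(1,-1) = 35.5065; S(1,+0) = 57.1700; S(1,+1) = 92.0510
  k=2: S(2,-2) = 22.0520; S(2,-1) = 35.5065; S(2,+0) = 57.1700; S(2,+1) = 92.0510; S(2,+2) = 148.2140
Terminal payoffs V(N, j) = max(K - S_T, 0):
  V(2,-2) = 31.038043; V(2,-1) = 17.583517; V(2,+0) = 0.000000; V(2,+1) = 0.000000; V(2,+2) = 0.000000
Backward induction: V(k, j) = exp(-r*dt) * [p_u * V(k+1, j+1) + p_m * V(k+1, j) + p_d * V(k+1, j-1)]
  V(1,-1) = exp(-r*dt) * [p_u*0.000000 + p_m*17.583517 + p_d*31.038043] = 18.076672
  V(1,+0) = exp(-r*dt) * [p_u*0.000000 + p_m*0.000000 + p_d*17.583517] = 3.606459
  V(1,+1) = exp(-r*dt) * [p_u*0.000000 + p_m*0.000000 + p_d*0.000000] = 0.000000
  V(0,+0) = exp(-r*dt) * [p_u*0.000000 + p_m*3.606459 + p_d*18.076672] = 6.109511


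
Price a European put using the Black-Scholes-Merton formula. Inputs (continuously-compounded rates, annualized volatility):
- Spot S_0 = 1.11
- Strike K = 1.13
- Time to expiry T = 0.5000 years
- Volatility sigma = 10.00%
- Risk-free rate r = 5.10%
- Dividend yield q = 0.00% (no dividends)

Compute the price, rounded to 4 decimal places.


Answer: Price = 0.0271

Derivation:
d1 = (ln(S/K) + (r - q + 0.5*sigma^2) * T) / (sigma * sqrt(T)) = 0.14343495
d2 = d1 - sigma * sqrt(T) = 0.07272427
exp(-rT) = 0.97482238; exp(-qT) = 1.00000000
P = K * exp(-rT) * N(-d2) - S_0 * exp(-qT) * N(-d1)
N(-d1) = 0.44297334; N(-d2) = 0.47101277
P = 1.1300 * 0.97482238 * 0.47101277 - 1.1100 * 1.00000000 * 0.44297334 = 0.0271


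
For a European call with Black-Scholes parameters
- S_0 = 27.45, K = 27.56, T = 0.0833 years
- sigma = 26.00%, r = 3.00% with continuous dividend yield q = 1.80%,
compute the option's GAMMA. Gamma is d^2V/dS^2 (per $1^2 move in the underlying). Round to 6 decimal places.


d1 = -0.0024538501; d2 = -0.0774943724
phi(d1) = 0.3989410793; exp(-qT) = 0.9985017235; exp(-rT) = 0.9975041199
Gamma = exp(-qT) * phi(d1) / (S * sigma * sqrt(T)) = 0.9985017235 * 0.3989410793 / (27.4500 * 0.2600 * 0.2886173938) = 0.193383

Answer: Gamma = 0.193383


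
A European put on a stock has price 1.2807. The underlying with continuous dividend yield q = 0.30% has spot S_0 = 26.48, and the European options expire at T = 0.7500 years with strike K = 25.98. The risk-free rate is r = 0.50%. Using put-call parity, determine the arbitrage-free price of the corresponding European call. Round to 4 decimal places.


Put-call parity: C - P = S_0 * exp(-qT) - K * exp(-rT).
S_0 * exp(-qT) = 26.4800 * 0.99775253 = 26.42048698
K * exp(-rT) = 25.9800 * 0.99625702 = 25.88275744
C = P + S*exp(-qT) - K*exp(-rT)
C = 1.2807 + 26.42048698 - 25.88275744 = 1.8184

Answer: Call price = 1.8184


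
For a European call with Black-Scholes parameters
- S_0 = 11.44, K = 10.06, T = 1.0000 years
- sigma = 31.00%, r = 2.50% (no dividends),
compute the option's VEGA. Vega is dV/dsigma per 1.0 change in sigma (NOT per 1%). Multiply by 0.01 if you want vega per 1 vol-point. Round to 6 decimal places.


Answer: Vega = 3.694038

Derivation:
d1 = 0.6503187783; d2 = 0.3403187783
phi(d1) = 0.3229054284; exp(-qT) = 1.0000000000; exp(-rT) = 0.9753099120
Vega = S * exp(-qT) * phi(d1) * sqrt(T) = 11.4400 * 1.0000000000 * 0.3229054284 * 1.0000000000 = 3.694038


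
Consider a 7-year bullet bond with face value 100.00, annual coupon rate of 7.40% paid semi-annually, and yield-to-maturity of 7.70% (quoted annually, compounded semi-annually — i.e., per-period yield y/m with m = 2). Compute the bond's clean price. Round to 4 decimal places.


Coupon per period c = face * coupon_rate / m = 3.700000
Periods per year m = 2; per-period yield y/m = 0.038500
Number of cashflows N = 14
Cashflows (t years, CF_t, discount factor 1/(1+y/m)^(m*t), PV):
  t = 0.5000: CF_t = 3.700000, DF = 0.962927, PV = 3.562831
  t = 1.0000: CF_t = 3.700000, DF = 0.927229, PV = 3.430747
  t = 1.5000: CF_t = 3.700000, DF = 0.892854, PV = 3.303560
  t = 2.0000: CF_t = 3.700000, DF = 0.859754, PV = 3.181088
  t = 2.5000: CF_t = 3.700000, DF = 0.827880, PV = 3.063157
  t = 3.0000: CF_t = 3.700000, DF = 0.797188, PV = 2.949597
  t = 3.5000: CF_t = 3.700000, DF = 0.767635, PV = 2.840248
  t = 4.0000: CF_t = 3.700000, DF = 0.739176, PV = 2.734952
  t = 4.5000: CF_t = 3.700000, DF = 0.711773, PV = 2.633560
  t = 5.0000: CF_t = 3.700000, DF = 0.685386, PV = 2.535927
  t = 5.5000: CF_t = 3.700000, DF = 0.659977, PV = 2.441913
  t = 6.0000: CF_t = 3.700000, DF = 0.635509, PV = 2.351385
  t = 6.5000: CF_t = 3.700000, DF = 0.611949, PV = 2.264213
  t = 7.0000: CF_t = 103.700000, DF = 0.589263, PV = 61.106547
Price P = sum_t PV_t = 98.399725

Answer: Price = 98.3997


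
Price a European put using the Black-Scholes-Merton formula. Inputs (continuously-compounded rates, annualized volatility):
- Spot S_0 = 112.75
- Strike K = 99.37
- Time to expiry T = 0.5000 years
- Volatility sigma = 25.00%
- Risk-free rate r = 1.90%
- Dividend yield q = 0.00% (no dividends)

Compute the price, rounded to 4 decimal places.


d1 = (ln(S/K) + (r - q + 0.5*sigma^2) * T) / (sigma * sqrt(T)) = 0.85671768
d2 = d1 - sigma * sqrt(T) = 0.67994099
exp(-rT) = 0.99054498; exp(-qT) = 1.00000000
P = K * exp(-rT) * N(-d2) - S_0 * exp(-qT) * N(-d1)
N(-d1) = 0.19580046; N(-d2) = 0.24827091
P = 99.3700 * 0.99054498 * 0.24827091 - 112.7500 * 1.00000000 * 0.19580046 = 2.3609

Answer: Price = 2.3609


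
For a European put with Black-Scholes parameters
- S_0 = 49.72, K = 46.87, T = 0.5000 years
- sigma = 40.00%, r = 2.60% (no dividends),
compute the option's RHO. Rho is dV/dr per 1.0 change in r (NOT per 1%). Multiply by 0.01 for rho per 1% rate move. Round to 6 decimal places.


Answer: Rho = -10.523346

Derivation:
d1 = 0.3960839356; d2 = 0.1132412231
phi(d1) = 0.3688446320; exp(-qT) = 1.0000000000; exp(-rT) = 0.9870841350
N(-d2) = 0.4549196573
Rho = -K*T*exp(-rT)*N(-d2) = -46.8700 * 0.5000 * 0.9870841350 * 0.4549196573 = -10.523346


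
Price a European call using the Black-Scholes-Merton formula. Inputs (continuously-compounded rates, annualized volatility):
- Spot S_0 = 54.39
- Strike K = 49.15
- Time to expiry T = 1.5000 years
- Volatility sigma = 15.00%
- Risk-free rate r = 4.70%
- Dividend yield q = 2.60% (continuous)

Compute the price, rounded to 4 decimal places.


Answer: Price = 7.7382

Derivation:
d1 = (ln(S/K) + (r - q + 0.5*sigma^2) * T) / (sigma * sqrt(T)) = 0.81474638
d2 = d1 - sigma * sqrt(T) = 0.63103465
exp(-rT) = 0.93192774; exp(-qT) = 0.96175071
C = S_0 * exp(-qT) * N(d1) - K * exp(-rT) * N(d2)
N(d1) = 0.79239125; N(d2) = 0.73599106
C = 54.3900 * 0.96175071 * 0.79239125 - 49.1500 * 0.93192774 * 0.73599106 = 7.7382


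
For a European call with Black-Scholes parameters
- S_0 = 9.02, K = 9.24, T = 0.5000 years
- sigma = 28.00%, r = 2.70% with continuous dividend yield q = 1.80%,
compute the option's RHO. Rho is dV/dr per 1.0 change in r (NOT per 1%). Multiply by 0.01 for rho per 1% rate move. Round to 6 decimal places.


Answer: Rho = 1.921360

Derivation:
d1 = 0.0000123664; d2 = -0.1979775323
phi(d1) = 0.3989422804; exp(-qT) = 0.9910403788; exp(-rT) = 0.9865907163
N(d2) = 0.4215313212
Rho = K*T*exp(-rT)*N(d2) = 9.2400 * 0.5000 * 0.9865907163 * 0.4215313212 = 1.921360


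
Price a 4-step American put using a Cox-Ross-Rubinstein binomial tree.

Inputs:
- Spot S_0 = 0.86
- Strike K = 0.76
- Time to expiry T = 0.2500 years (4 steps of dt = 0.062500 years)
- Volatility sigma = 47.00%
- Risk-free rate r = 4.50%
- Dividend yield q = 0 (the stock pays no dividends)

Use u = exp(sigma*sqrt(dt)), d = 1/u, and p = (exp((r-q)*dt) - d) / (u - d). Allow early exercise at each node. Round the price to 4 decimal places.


dt = T/N = 0.062500
u = exp(sigma*sqrt(dt)) = 1.124682; d = 1/u = 0.889141
p = (exp((r-q)*dt) - d) / (u - d) = 0.482616
Discount per step: exp(-r*dt) = 0.997191
Stock lattice S(k, i) with i counting down-moves:
  k=0: S(0,0) = 0.8600
  k=1: S(1,0) = 0.9672; S(1,1) = 0.7647
  k=2: S(2,0) = 1.0878; S(2,1) = 0.8600; S(2,2) = 0.6799
  k=3: S(3,0) = 1.2235; S(3,1) = 0.9672; S(3,2) = 0.7647; S(3,3) = 0.6045
  k=4: S(4,0) = 1.3760; S(4,1) = 1.0878; S(4,2) = 0.8600; S(4,3) = 0.6799; S(4,4) = 0.5375
Terminal payoffs V(N, i) = max(K - S_T, 0):
  V(4,0) = 0.000000; V(4,1) = 0.000000; V(4,2) = 0.000000; V(4,3) = 0.080109; V(4,4) = 0.222498
Backward induction: V(k, i) = exp(-r*dt) * [p * V(k+1, i) + (1-p) * V(k+1, i+1)]; then take max(V_cont, immediate exercise) for American.
  V(3,0) = exp(-r*dt) * [p*0.000000 + (1-p)*0.000000] = 0.000000; exercise = 0.000000; V(3,0) = max -> 0.000000
  V(3,1) = exp(-r*dt) * [p*0.000000 + (1-p)*0.000000] = 0.000000; exercise = 0.000000; V(3,1) = max -> 0.000000
  V(3,2) = exp(-r*dt) * [p*0.000000 + (1-p)*0.080109] = 0.041331; exercise = 0.000000; V(3,2) = max -> 0.041331
  V(3,3) = exp(-r*dt) * [p*0.080109 + (1-p)*0.222498] = 0.153347; exercise = 0.155481; V(3,3) = max -> 0.155481
  V(2,0) = exp(-r*dt) * [p*0.000000 + (1-p)*0.000000] = 0.000000; exercise = 0.000000; V(2,0) = max -> 0.000000
  V(2,1) = exp(-r*dt) * [p*0.000000 + (1-p)*0.041331] = 0.021324; exercise = 0.000000; V(2,1) = max -> 0.021324
  V(2,2) = exp(-r*dt) * [p*0.041331 + (1-p)*0.155481] = 0.100109; exercise = 0.080109; V(2,2) = max -> 0.100109
  V(1,0) = exp(-r*dt) * [p*0.000000 + (1-p)*0.021324] = 0.011002; exercise = 0.000000; V(1,0) = max -> 0.011002
  V(1,1) = exp(-r*dt) * [p*0.021324 + (1-p)*0.100109] = 0.061911; exercise = 0.000000; V(1,1) = max -> 0.061911
  V(0,0) = exp(-r*dt) * [p*0.011002 + (1-p)*0.061911] = 0.037237; exercise = 0.000000; V(0,0) = max -> 0.037237

Answer: Price = V(0,0) = 0.0372


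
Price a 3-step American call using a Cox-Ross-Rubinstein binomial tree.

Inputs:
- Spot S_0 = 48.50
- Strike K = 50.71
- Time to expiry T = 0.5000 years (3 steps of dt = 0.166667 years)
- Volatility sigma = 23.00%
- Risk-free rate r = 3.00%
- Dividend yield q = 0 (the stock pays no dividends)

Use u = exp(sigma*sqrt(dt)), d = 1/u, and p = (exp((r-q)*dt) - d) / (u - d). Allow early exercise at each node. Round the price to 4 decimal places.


dt = T/N = 0.166667
u = exp(sigma*sqrt(dt)) = 1.098447; d = 1/u = 0.910376
p = (exp((r-q)*dt) - d) / (u - d) = 0.503195
Discount per step: exp(-r*dt) = 0.995012
Stock lattice S(k, i) with i counting down-moves:
  k=0: S(0,0) = 48.5000
  k=1: S(1,0) = 53.2747; S(1,1) = 44.1533
  k=2: S(2,0) = 58.5194; S(2,1) = 48.5000; S(2,2) = 40.1961
  k=3: S(3,0) = 64.2804; S(3,1) = 53.2747; S(3,2) = 44.1533; S(3,3) = 36.5936
Terminal payoffs V(N, i) = max(S_T - K, 0):
  V(3,0) = 13.570423; V(3,1) = 2.564666; V(3,2) = 0.000000; V(3,3) = 0.000000
Backward induction: V(k, i) = exp(-r*dt) * [p * V(k+1, i) + (1-p) * V(k+1, i+1)]; then take max(V_cont, immediate exercise) for American.
  V(2,0) = exp(-r*dt) * [p*13.570423 + (1-p)*2.564666] = 8.062299; exercise = 7.809382; V(2,0) = max -> 8.062299
  V(2,1) = exp(-r*dt) * [p*2.564666 + (1-p)*0.000000] = 1.284091; exercise = 0.000000; V(2,1) = max -> 1.284091
  V(2,2) = exp(-r*dt) * [p*0.000000 + (1-p)*0.000000] = 0.000000; exercise = 0.000000; V(2,2) = max -> 0.000000
  V(1,0) = exp(-r*dt) * [p*8.062299 + (1-p)*1.284091] = 4.671438; exercise = 2.564666; V(1,0) = max -> 4.671438
  V(1,1) = exp(-r*dt) * [p*1.284091 + (1-p)*0.000000] = 0.642926; exercise = 0.000000; V(1,1) = max -> 0.642926
  V(0,0) = exp(-r*dt) * [p*4.671438 + (1-p)*0.642926] = 2.656738; exercise = 0.000000; V(0,0) = max -> 2.656738

Answer: Price = V(0,0) = 2.6567


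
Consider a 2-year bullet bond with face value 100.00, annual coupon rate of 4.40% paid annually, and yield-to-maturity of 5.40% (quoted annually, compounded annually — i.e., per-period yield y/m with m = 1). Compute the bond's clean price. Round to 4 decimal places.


Coupon per period c = face * coupon_rate / m = 4.400000
Periods per year m = 1; per-period yield y/m = 0.054000
Number of cashflows N = 2
Cashflows (t years, CF_t, discount factor 1/(1+y/m)^(m*t), PV):
  t = 1.0000: CF_t = 4.400000, DF = 0.948767, PV = 4.174573
  t = 2.0000: CF_t = 104.400000, DF = 0.900158, PV = 93.976502
Price P = sum_t PV_t = 98.151075

Answer: Price = 98.1511


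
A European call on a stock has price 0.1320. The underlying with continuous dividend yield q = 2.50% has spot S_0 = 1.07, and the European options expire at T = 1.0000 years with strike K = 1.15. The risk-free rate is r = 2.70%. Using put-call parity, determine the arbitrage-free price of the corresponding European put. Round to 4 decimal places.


Put-call parity: C - P = S_0 * exp(-qT) - K * exp(-rT).
S_0 * exp(-qT) = 1.0700 * 0.97530991 = 1.04358161
K * exp(-rT) = 1.1500 * 0.97336124 = 1.11936543
P = C - S*exp(-qT) + K*exp(-rT)
P = 0.1320 - 1.04358161 + 1.11936543 = 0.2078

Answer: Put price = 0.2078


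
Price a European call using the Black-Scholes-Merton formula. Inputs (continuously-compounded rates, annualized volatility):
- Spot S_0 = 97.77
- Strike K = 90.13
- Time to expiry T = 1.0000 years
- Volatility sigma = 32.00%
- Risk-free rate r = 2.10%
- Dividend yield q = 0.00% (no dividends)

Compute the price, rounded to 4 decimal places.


Answer: Price = 17.1744

Derivation:
d1 = (ln(S/K) + (r - q + 0.5*sigma^2) * T) / (sigma * sqrt(T)) = 0.47988972
d2 = d1 - sigma * sqrt(T) = 0.15988972
exp(-rT) = 0.97921896; exp(-qT) = 1.00000000
C = S_0 * exp(-qT) * N(d1) - K * exp(-rT) * N(d2)
N(d1) = 0.68434709; N(d2) = 0.56351602
C = 97.7700 * 1.00000000 * 0.68434709 - 90.1300 * 0.97921896 * 0.56351602 = 17.1744


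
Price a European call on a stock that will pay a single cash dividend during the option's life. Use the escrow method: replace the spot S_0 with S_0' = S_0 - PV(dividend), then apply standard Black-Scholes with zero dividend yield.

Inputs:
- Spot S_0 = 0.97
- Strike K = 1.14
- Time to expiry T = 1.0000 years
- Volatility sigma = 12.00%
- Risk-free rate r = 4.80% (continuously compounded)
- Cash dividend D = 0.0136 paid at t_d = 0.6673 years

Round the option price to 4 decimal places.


PV(D) = D * exp(-r * t_d) = 0.0136 * 0.96847714 = 0.01317129
S_0' = S_0 - PV(D) = 0.9700 - 0.01317129 = 0.95682871
d1 = (ln(S_0'/K) + (r + sigma^2/2)*T) / (sigma*sqrt(T)) = -0.99965960
d2 = d1 - sigma*sqrt(T) = -1.11965960
exp(-rT) = 0.95313379
N(d1) = 0.15873764; N(d2) = 0.13142942
C = S_0' * N(d1) - K * exp(-rT) * N(d2) = 0.95682871 * 0.15873764 - 1.1400 * 0.95313379 * 0.13142942 = 0.0091

Answer: Price = 0.0091
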